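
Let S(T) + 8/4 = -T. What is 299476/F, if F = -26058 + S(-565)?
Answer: -299476/25495 ≈ -11.746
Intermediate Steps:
S(T) = -2 - T
F = -25495 (F = -26058 + (-2 - 1*(-565)) = -26058 + (-2 + 565) = -26058 + 563 = -25495)
299476/F = 299476/(-25495) = 299476*(-1/25495) = -299476/25495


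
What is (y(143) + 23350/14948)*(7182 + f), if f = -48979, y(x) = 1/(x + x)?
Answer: -34968665907/534391 ≈ -65437.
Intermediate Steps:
y(x) = 1/(2*x)
(y(143) + 23350/14948)*(7182 + f) = ((1/2)/143 + 23350/14948)*(7182 - 48979) = ((1/2)*(1/143) + 23350*(1/14948))*(-41797) = (1/286 + 11675/7474)*(-41797) = (836631/534391)*(-41797) = -34968665907/534391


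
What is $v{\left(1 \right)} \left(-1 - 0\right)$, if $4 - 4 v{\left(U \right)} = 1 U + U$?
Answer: $- \frac{1}{2} \approx -0.5$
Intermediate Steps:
$v{\left(U \right)} = 1 - \frac{U}{2}$ ($v{\left(U \right)} = 1 - \frac{1 U + U}{4} = 1 - \frac{U + U}{4} = 1 - \frac{2 U}{4} = 1 - \frac{U}{2}$)
$v{\left(1 \right)} \left(-1 - 0\right) = \left(1 - \frac{1}{2}\right) \left(-1 - 0\right) = \left(1 - \frac{1}{2}\right) \left(-1 + 0\right) = \frac{1}{2} \left(-1\right) = - \frac{1}{2}$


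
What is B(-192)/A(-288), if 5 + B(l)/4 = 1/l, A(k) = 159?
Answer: -961/7632 ≈ -0.12592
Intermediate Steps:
B(l) = -20 + 4/l
B(-192)/A(-288) = (-20 + 4/(-192))/159 = (-20 + 4*(-1/192))*(1/159) = (-20 - 1/48)*(1/159) = -961/48*1/159 = -961/7632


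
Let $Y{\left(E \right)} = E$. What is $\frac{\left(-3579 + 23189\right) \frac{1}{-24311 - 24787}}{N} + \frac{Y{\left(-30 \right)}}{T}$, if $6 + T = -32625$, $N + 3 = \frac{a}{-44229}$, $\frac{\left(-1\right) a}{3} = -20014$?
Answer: $\frac{1588096999925}{17154132003939} \approx 0.092578$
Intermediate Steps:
$a = 60042$ ($a = \left(-3\right) \left(-20014\right) = 60042$)
$N = - \frac{64243}{14743}$ ($N = -3 + \frac{60042}{-44229} = -3 + 60042 \left(- \frac{1}{44229}\right) = -3 - \frac{20014}{14743} = - \frac{64243}{14743} \approx -4.3575$)
$T = -32631$ ($T = -6 - 32625 = -32631$)
$\frac{\left(-3579 + 23189\right) \frac{1}{-24311 - 24787}}{N} + \frac{Y{\left(-30 \right)}}{T} = \frac{\left(-3579 + 23189\right) \frac{1}{-24311 - 24787}}{- \frac{64243}{14743}} - \frac{30}{-32631} = \frac{19610}{-49098} \left(- \frac{14743}{64243}\right) - - \frac{10}{10877} = 19610 \left(- \frac{1}{49098}\right) \left(- \frac{14743}{64243}\right) + \frac{10}{10877} = \left(- \frac{9805}{24549}\right) \left(- \frac{14743}{64243}\right) + \frac{10}{10877} = \frac{144555115}{1577101407} + \frac{10}{10877} = \frac{1588096999925}{17154132003939}$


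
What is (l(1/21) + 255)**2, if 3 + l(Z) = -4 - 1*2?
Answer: 60516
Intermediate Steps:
l(Z) = -9 (l(Z) = -3 + (-4 - 1*2) = -3 + (-4 - 2) = -3 - 6 = -9)
(l(1/21) + 255)**2 = (-9 + 255)**2 = 246**2 = 60516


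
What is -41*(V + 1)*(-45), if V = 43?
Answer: 81180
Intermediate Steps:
-41*(V + 1)*(-45) = -41*(43 + 1)*(-45) = -41*44*(-45) = -1804*(-45) = 81180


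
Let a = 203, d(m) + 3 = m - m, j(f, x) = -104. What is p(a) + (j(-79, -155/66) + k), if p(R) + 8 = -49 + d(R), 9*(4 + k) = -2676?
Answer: -1396/3 ≈ -465.33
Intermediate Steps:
k = -904/3 (k = -4 + (⅑)*(-2676) = -4 - 892/3 = -904/3 ≈ -301.33)
d(m) = -3 (d(m) = -3 + (m - m) = -3 + 0 = -3)
p(R) = -60 (p(R) = -8 + (-49 - 3) = -8 - 52 = -60)
p(a) + (j(-79, -155/66) + k) = -60 + (-104 - 904/3) = -60 - 1216/3 = -1396/3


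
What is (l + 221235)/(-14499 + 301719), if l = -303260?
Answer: -16405/57444 ≈ -0.28558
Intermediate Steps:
(l + 221235)/(-14499 + 301719) = (-303260 + 221235)/(-14499 + 301719) = -82025/287220 = -82025*1/287220 = -16405/57444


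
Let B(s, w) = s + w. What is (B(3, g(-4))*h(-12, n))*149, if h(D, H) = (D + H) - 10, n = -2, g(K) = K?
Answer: 3576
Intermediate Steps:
h(D, H) = -10 + D + H
(B(3, g(-4))*h(-12, n))*149 = ((3 - 4)*(-10 - 12 - 2))*149 = -1*(-24)*149 = 24*149 = 3576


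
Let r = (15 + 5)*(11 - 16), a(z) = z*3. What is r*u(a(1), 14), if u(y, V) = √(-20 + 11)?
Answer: -300*I ≈ -300.0*I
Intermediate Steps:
a(z) = 3*z
u(y, V) = 3*I (u(y, V) = √(-9) = 3*I)
r = -100 (r = 20*(-5) = -100)
r*u(a(1), 14) = -300*I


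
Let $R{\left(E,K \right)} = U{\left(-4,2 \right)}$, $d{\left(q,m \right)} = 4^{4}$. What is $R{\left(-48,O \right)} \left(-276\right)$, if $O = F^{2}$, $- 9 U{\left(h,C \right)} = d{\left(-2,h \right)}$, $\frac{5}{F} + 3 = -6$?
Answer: $\frac{23552}{3} \approx 7850.7$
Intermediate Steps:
$F = - \frac{5}{9}$ ($F = \frac{5}{-3 - 6} = \frac{5}{-9} = 5 \left(- \frac{1}{9}\right) = - \frac{5}{9} \approx -0.55556$)
$d{\left(q,m \right)} = 256$
$U{\left(h,C \right)} = - \frac{256}{9}$ ($U{\left(h,C \right)} = \left(- \frac{1}{9}\right) 256 = - \frac{256}{9}$)
$O = \frac{25}{81}$ ($O = \left(- \frac{5}{9}\right)^{2} = \frac{25}{81} \approx 0.30864$)
$R{\left(E,K \right)} = - \frac{256}{9}$
$R{\left(-48,O \right)} \left(-276\right) = \left(- \frac{256}{9}\right) \left(-276\right) = \frac{23552}{3}$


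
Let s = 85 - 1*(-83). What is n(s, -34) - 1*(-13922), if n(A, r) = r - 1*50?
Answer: 13838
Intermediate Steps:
s = 168 (s = 85 + 83 = 168)
n(A, r) = -50 + r (n(A, r) = r - 50 = -50 + r)
n(s, -34) - 1*(-13922) = (-50 - 34) - 1*(-13922) = -84 + 13922 = 13838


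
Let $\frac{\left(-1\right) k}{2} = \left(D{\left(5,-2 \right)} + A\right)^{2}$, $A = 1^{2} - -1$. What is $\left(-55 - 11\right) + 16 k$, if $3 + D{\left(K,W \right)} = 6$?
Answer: $-866$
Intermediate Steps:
$D{\left(K,W \right)} = 3$ ($D{\left(K,W \right)} = -3 + 6 = 3$)
$A = 2$ ($A = 1 + 1 = 2$)
$k = -50$ ($k = - 2 \left(3 + 2\right)^{2} = - 2 \cdot 5^{2} = \left(-2\right) 25 = -50$)
$\left(-55 - 11\right) + 16 k = \left(-55 - 11\right) + 16 \left(-50\right) = -66 - 800 = -866$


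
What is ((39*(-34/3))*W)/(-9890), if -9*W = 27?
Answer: -663/4945 ≈ -0.13407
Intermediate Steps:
W = -3 (W = -⅑*27 = -3)
((39*(-34/3))*W)/(-9890) = ((39*(-34/3))*(-3))/(-9890) = ((39*(-34*⅓))*(-3))*(-1/9890) = ((39*(-34/3))*(-3))*(-1/9890) = -442*(-3)*(-1/9890) = 1326*(-1/9890) = -663/4945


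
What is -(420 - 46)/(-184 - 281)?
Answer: 374/465 ≈ 0.80430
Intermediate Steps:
-(420 - 46)/(-184 - 281) = -374/(-465) = -374*(-1)/465 = -1*(-374/465) = 374/465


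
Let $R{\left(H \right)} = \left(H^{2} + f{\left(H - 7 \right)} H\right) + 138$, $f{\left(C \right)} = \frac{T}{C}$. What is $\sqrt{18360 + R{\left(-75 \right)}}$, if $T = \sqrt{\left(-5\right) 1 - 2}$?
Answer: $\frac{\sqrt{162203052 + 6150 i \sqrt{7}}}{82} \approx 155.32 + 0.0077902 i$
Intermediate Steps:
$T = i \sqrt{7}$ ($T = \sqrt{-5 - 2} = \sqrt{-7} = i \sqrt{7} \approx 2.6458 i$)
$f{\left(C \right)} = \frac{i \sqrt{7}}{C}$
$R{\left(H \right)} = 138 + H^{2} + \frac{i H \sqrt{7}}{-7 + H}$ ($R{\left(H \right)} = \left(H^{2} + \frac{i \sqrt{7}}{H - 7} H\right) + 138 = \left(H^{2} + \frac{i \sqrt{7}}{-7 + H} H\right) + 138 = \left(H^{2} + \frac{i H \sqrt{7}}{-7 + H}\right) + 138 = 138 + H^{2} + \frac{i H \sqrt{7}}{-7 + H}$)
$\sqrt{18360 + R{\left(-75 \right)}} = \sqrt{18360 + \frac{\left(-7 - 75\right) \left(138 + \left(-75\right)^{2}\right) + i \left(-75\right) \sqrt{7}}{-7 - 75}} = \sqrt{18360 + \frac{- 82 \left(138 + 5625\right) - 75 i \sqrt{7}}{-82}} = \sqrt{18360 - \frac{\left(-82\right) 5763 - 75 i \sqrt{7}}{82}} = \sqrt{18360 - \frac{-472566 - 75 i \sqrt{7}}{82}} = \sqrt{18360 + \left(5763 + \frac{75 i \sqrt{7}}{82}\right)} = \sqrt{24123 + \frac{75 i \sqrt{7}}{82}}$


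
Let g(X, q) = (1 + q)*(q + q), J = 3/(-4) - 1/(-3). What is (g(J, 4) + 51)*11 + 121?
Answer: 1122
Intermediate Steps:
J = -5/12 (J = 3*(-¼) - 1*(-⅓) = -¾ + ⅓ = -5/12 ≈ -0.41667)
g(X, q) = 2*q*(1 + q) (g(X, q) = (1 + q)*(2*q) = 2*q*(1 + q))
(g(J, 4) + 51)*11 + 121 = (2*4*(1 + 4) + 51)*11 + 121 = (2*4*5 + 51)*11 + 121 = (40 + 51)*11 + 121 = 91*11 + 121 = 1001 + 121 = 1122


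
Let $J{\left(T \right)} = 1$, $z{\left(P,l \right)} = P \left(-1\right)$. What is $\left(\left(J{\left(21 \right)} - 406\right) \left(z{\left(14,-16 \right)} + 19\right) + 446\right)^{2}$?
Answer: $2493241$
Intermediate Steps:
$z{\left(P,l \right)} = - P$
$\left(\left(J{\left(21 \right)} - 406\right) \left(z{\left(14,-16 \right)} + 19\right) + 446\right)^{2} = \left(\left(1 - 406\right) \left(\left(-1\right) 14 + 19\right) + 446\right)^{2} = \left(- 405 \left(-14 + 19\right) + 446\right)^{2} = \left(\left(-405\right) 5 + 446\right)^{2} = \left(-2025 + 446\right)^{2} = \left(-1579\right)^{2} = 2493241$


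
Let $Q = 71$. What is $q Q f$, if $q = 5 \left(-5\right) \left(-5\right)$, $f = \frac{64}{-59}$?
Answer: $- \frac{568000}{59} \approx -9627.1$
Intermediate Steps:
$f = - \frac{64}{59}$ ($f = 64 \left(- \frac{1}{59}\right) = - \frac{64}{59} \approx -1.0847$)
$q = 125$ ($q = \left(-25\right) \left(-5\right) = 125$)
$q Q f = 125 \cdot 71 \left(- \frac{64}{59}\right) = 8875 \left(- \frac{64}{59}\right) = - \frac{568000}{59}$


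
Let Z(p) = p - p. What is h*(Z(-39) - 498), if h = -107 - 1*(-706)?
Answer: -298302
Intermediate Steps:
Z(p) = 0
h = 599 (h = -107 + 706 = 599)
h*(Z(-39) - 498) = 599*(0 - 498) = 599*(-498) = -298302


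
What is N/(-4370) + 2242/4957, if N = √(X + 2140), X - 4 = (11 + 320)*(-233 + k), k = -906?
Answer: 2242/4957 - I*√374865/4370 ≈ 0.45229 - 0.14011*I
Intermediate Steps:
X = -377005 (X = 4 + (11 + 320)*(-233 - 906) = 4 + 331*(-1139) = 4 - 377009 = -377005)
N = I*√374865 (N = √(-377005 + 2140) = √(-374865) = I*√374865 ≈ 612.26*I)
N/(-4370) + 2242/4957 = (I*√374865)/(-4370) + 2242/4957 = (I*√374865)*(-1/4370) + 2242*(1/4957) = -I*√374865/4370 + 2242/4957 = 2242/4957 - I*√374865/4370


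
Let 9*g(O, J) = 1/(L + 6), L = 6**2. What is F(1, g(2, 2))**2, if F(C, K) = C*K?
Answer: 1/142884 ≈ 6.9987e-6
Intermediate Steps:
L = 36
g(O, J) = 1/378 (g(O, J) = 1/(9*(36 + 6)) = (1/9)/42 = (1/9)*(1/42) = 1/378)
F(1, g(2, 2))**2 = (1*(1/378))**2 = (1/378)**2 = 1/142884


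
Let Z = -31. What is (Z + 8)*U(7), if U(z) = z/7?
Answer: -23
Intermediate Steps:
U(z) = z/7 (U(z) = z*(1/7) = z/7)
(Z + 8)*U(7) = (-31 + 8)*((1/7)*7) = -23*1 = -23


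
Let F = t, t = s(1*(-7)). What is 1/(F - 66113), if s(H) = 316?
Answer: -1/65797 ≈ -1.5198e-5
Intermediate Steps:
t = 316
F = 316
1/(F - 66113) = 1/(316 - 66113) = 1/(-65797) = -1/65797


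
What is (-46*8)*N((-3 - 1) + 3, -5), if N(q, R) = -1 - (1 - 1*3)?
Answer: -368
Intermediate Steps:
N(q, R) = 1 (N(q, R) = -1 - (1 - 3) = -1 - 1*(-2) = -1 + 2 = 1)
(-46*8)*N((-3 - 1) + 3, -5) = -46*8*1 = -368*1 = -368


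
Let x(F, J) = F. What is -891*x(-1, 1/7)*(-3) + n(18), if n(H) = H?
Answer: -2655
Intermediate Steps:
-891*x(-1, 1/7)*(-3) + n(18) = -(-891)*(-3) + 18 = -891*3 + 18 = -2673 + 18 = -2655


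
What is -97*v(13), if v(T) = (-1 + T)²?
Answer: -13968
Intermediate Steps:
-97*v(13) = -97*(-1 + 13)² = -97*12² = -97*144 = -13968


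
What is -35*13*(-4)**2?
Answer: -7280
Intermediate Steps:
-35*13*(-4)**2 = -455*16 = -7280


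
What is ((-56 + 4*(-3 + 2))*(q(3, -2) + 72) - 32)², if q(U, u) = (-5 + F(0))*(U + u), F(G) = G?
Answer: 16418704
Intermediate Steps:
q(U, u) = -5*U - 5*u (q(U, u) = (-5 + 0)*(U + u) = -5*(U + u) = -5*U - 5*u)
((-56 + 4*(-3 + 2))*(q(3, -2) + 72) - 32)² = ((-56 + 4*(-3 + 2))*((-5*3 - 5*(-2)) + 72) - 32)² = ((-56 + 4*(-1))*((-15 + 10) + 72) - 32)² = ((-56 - 4)*(-5 + 72) - 32)² = (-60*67 - 32)² = (-4020 - 32)² = (-4052)² = 16418704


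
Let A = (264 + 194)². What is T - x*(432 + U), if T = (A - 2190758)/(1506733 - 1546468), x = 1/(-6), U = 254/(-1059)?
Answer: 569544979/4675485 ≈ 121.82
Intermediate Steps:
U = -254/1059 (U = 254*(-1/1059) = -254/1059 ≈ -0.23985)
x = -⅙ ≈ -0.16667
A = 209764 (A = 458² = 209764)
T = 1980994/39735 (T = (209764 - 2190758)/(1506733 - 1546468) = -1980994/(-39735) = -1980994*(-1/39735) = 1980994/39735 ≈ 49.855)
T - x*(432 + U) = 1980994/39735 - (-1)*(432 - 254/1059)/6 = 1980994/39735 - (-1)*457234/(6*1059) = 1980994/39735 - 1*(-228617/3177) = 1980994/39735 + 228617/3177 = 569544979/4675485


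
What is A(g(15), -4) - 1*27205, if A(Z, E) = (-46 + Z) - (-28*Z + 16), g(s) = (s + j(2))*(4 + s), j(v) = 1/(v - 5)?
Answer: -57557/3 ≈ -19186.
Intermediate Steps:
j(v) = 1/(-5 + v)
g(s) = (4 + s)*(-⅓ + s) (g(s) = (s + 1/(-5 + 2))*(4 + s) = (s + 1/(-3))*(4 + s) = (s - ⅓)*(4 + s) = (-⅓ + s)*(4 + s) = (4 + s)*(-⅓ + s))
A(Z, E) = -62 + 29*Z (A(Z, E) = (-46 + Z) - (16 - 28*Z) = (-46 + Z) + (-16 + 28*Z) = -62 + 29*Z)
A(g(15), -4) - 1*27205 = (-62 + 29*(-4/3 + 15² + (11/3)*15)) - 1*27205 = (-62 + 29*(-4/3 + 225 + 55)) - 27205 = (-62 + 29*(836/3)) - 27205 = (-62 + 24244/3) - 27205 = 24058/3 - 27205 = -57557/3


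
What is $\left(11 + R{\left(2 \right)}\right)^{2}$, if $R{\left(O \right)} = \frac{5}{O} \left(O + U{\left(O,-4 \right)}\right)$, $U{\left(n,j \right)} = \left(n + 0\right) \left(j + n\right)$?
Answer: $36$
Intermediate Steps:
$U{\left(n,j \right)} = n \left(j + n\right)$
$R{\left(O \right)} = \frac{5 \left(O + O \left(-4 + O\right)\right)}{O}$ ($R{\left(O \right)} = \frac{5}{O} \left(O + O \left(-4 + O\right)\right) = \frac{5 \left(O + O \left(-4 + O\right)\right)}{O}$)
$\left(11 + R{\left(2 \right)}\right)^{2} = \left(11 + \left(-15 + 5 \cdot 2\right)\right)^{2} = \left(11 + \left(-15 + 10\right)\right)^{2} = \left(11 - 5\right)^{2} = 6^{2} = 36$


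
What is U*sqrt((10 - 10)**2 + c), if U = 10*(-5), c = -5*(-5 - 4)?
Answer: -150*sqrt(5) ≈ -335.41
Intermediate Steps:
c = 45 (c = -5*(-9) = 45)
U = -50
U*sqrt((10 - 10)**2 + c) = -50*sqrt((10 - 10)**2 + 45) = -50*sqrt(0**2 + 45) = -50*sqrt(0 + 45) = -150*sqrt(5)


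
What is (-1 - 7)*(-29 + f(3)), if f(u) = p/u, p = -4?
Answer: 728/3 ≈ 242.67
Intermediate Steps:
f(u) = -4/u
(-1 - 7)*(-29 + f(3)) = (-1 - 7)*(-29 - 4/3) = -8*(-29 - 4*⅓) = -8*(-29 - 4/3) = -8*(-91/3) = 728/3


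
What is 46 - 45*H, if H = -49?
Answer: 2251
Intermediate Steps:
46 - 45*H = 46 - 45*(-49) = 46 + 2205 = 2251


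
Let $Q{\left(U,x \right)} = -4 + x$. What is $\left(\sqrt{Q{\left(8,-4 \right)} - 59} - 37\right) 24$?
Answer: $-888 + 24 i \sqrt{67} \approx -888.0 + 196.45 i$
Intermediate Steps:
$\left(\sqrt{Q{\left(8,-4 \right)} - 59} - 37\right) 24 = \left(\sqrt{\left(-4 - 4\right) - 59} - 37\right) 24 = \left(\sqrt{-8 - 59} - 37\right) 24 = \left(\sqrt{-67} - 37\right) 24 = \left(i \sqrt{67} - 37\right) 24 = \left(-37 + i \sqrt{67}\right) 24 = -888 + 24 i \sqrt{67}$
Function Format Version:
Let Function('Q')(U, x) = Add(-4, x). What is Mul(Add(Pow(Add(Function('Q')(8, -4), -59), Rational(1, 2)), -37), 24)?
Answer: Add(-888, Mul(24, I, Pow(67, Rational(1, 2)))) ≈ Add(-888.00, Mul(196.45, I))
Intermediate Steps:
Mul(Add(Pow(Add(Function('Q')(8, -4), -59), Rational(1, 2)), -37), 24) = Mul(Add(Pow(Add(Add(-4, -4), -59), Rational(1, 2)), -37), 24) = Mul(Add(Pow(Add(-8, -59), Rational(1, 2)), -37), 24) = Mul(Add(Pow(-67, Rational(1, 2)), -37), 24) = Mul(Add(Mul(I, Pow(67, Rational(1, 2))), -37), 24) = Mul(Add(-37, Mul(I, Pow(67, Rational(1, 2)))), 24) = Add(-888, Mul(24, I, Pow(67, Rational(1, 2))))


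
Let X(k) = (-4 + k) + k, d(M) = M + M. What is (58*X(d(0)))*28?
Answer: -6496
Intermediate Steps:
d(M) = 2*M
X(k) = -4 + 2*k
(58*X(d(0)))*28 = (58*(-4 + 2*(2*0)))*28 = (58*(-4 + 2*0))*28 = (58*(-4 + 0))*28 = (58*(-4))*28 = -232*28 = -6496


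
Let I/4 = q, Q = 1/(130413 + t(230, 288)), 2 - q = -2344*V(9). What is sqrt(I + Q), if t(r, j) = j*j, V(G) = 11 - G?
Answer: sqrt(853977889476597)/213357 ≈ 136.97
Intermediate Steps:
t(r, j) = j**2
q = 4690 (q = 2 - (-2344)*(11 - 1*9) = 2 - (-2344)*(11 - 9) = 2 - (-2344)*2 = 2 - 1*(-4688) = 2 + 4688 = 4690)
Q = 1/213357 (Q = 1/(130413 + 288**2) = 1/(130413 + 82944) = 1/213357 ≈ 4.6870e-6)
I = 18760 (I = 4*4690 = 18760)
sqrt(I + Q) = sqrt(18760 + 1/213357) = sqrt(4002577321/213357) = sqrt(853977889476597)/213357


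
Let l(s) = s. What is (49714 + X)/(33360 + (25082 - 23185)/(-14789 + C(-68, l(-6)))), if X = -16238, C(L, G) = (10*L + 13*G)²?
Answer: 18739027900/18674095897 ≈ 1.0035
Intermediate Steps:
(49714 + X)/(33360 + (25082 - 23185)/(-14789 + C(-68, l(-6)))) = (49714 - 16238)/(33360 + (25082 - 23185)/(-14789 + (10*(-68) + 13*(-6))²)) = 33476/(33360 + 1897/(-14789 + (-680 - 78)²)) = 33476/(33360 + 1897/(-14789 + (-758)²)) = 33476/(33360 + 1897/(-14789 + 574564)) = 33476/(33360 + 1897/559775) = 33476/(18674095897/559775) = 33476*(559775/18674095897) = 18739027900/18674095897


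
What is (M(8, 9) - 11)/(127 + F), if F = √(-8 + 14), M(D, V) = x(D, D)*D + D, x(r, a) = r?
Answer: 7747/16123 - 61*√6/16123 ≈ 0.47123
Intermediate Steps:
M(D, V) = D + D² (M(D, V) = D*D + D = D² + D = D + D²)
F = √6 ≈ 2.4495
(M(8, 9) - 11)/(127 + F) = (8*(1 + 8) - 11)/(127 + √6) = (8*9 - 11)/(127 + √6) = (72 - 11)/(127 + √6) = 61/(127 + √6)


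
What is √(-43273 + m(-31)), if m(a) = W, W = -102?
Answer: 5*I*√1735 ≈ 208.27*I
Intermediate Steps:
m(a) = -102
√(-43273 + m(-31)) = √(-43273 - 102) = √(-43375) = 5*I*√1735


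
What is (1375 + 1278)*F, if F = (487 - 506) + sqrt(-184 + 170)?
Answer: -50407 + 2653*I*sqrt(14) ≈ -50407.0 + 9926.6*I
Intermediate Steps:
F = -19 + I*sqrt(14) (F = -19 + sqrt(-14) = -19 + I*sqrt(14) ≈ -19.0 + 3.7417*I)
(1375 + 1278)*F = (1375 + 1278)*(-19 + I*sqrt(14)) = 2653*(-19 + I*sqrt(14)) = -50407 + 2653*I*sqrt(14)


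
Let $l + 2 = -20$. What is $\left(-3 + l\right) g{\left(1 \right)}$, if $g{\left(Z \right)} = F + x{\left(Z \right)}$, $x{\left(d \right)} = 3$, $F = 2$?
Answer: $-125$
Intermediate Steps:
$l = -22$ ($l = -2 - 20 = -22$)
$g{\left(Z \right)} = 5$ ($g{\left(Z \right)} = 2 + 3 = 5$)
$\left(-3 + l\right) g{\left(1 \right)} = \left(-3 - 22\right) 5 = \left(-25\right) 5 = -125$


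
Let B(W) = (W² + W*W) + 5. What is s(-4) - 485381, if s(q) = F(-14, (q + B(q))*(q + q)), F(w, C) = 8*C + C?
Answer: -487757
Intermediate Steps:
B(W) = 5 + 2*W² (B(W) = (W² + W²) + 5 = 2*W² + 5 = 5 + 2*W²)
F(w, C) = 9*C
s(q) = 18*q*(5 + q + 2*q²) (s(q) = 9*((q + (5 + 2*q²))*(q + q)) = 9*((5 + q + 2*q²)*(2*q)) = 9*(2*q*(5 + q + 2*q²)) = 18*q*(5 + q + 2*q²))
s(-4) - 485381 = 18*(-4)*(5 - 4 + 2*(-4)²) - 485381 = 18*(-4)*(5 - 4 + 2*16) - 485381 = 18*(-4)*(5 - 4 + 32) - 485381 = 18*(-4)*33 - 485381 = -2376 - 485381 = -487757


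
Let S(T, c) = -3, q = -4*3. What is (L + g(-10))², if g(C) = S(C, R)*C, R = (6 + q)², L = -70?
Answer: 1600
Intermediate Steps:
q = -12
R = 36 (R = (6 - 12)² = (-6)² = 36)
g(C) = -3*C
(L + g(-10))² = (-70 - 3*(-10))² = (-70 + 30)² = (-40)² = 1600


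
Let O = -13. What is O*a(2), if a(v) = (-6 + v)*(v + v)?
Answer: 208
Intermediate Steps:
a(v) = 2*v*(-6 + v) (a(v) = (-6 + v)*(2*v) = 2*v*(-6 + v))
O*a(2) = -26*2*(-6 + 2) = -26*2*(-4) = -13*(-16) = 208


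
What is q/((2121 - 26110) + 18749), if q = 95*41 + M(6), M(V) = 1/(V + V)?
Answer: -46741/62880 ≈ -0.74334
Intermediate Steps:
M(V) = 1/(2*V)
q = 46741/12 (q = 95*41 + (1/2)/6 = 3895 + (1/2)*(1/6) = 3895 + 1/12 = 46741/12 ≈ 3895.1)
q/((2121 - 26110) + 18749) = 46741/(12*((2121 - 26110) + 18749)) = 46741/(12*(-23989 + 18749)) = (46741/12)/(-5240) = (46741/12)*(-1/5240) = -46741/62880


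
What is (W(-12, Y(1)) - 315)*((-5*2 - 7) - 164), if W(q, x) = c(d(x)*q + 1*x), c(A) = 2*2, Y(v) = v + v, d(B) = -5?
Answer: 56291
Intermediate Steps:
Y(v) = 2*v
c(A) = 4
W(q, x) = 4
(W(-12, Y(1)) - 315)*((-5*2 - 7) - 164) = (4 - 315)*((-5*2 - 7) - 164) = -311*((-10 - 7) - 164) = -311*(-17 - 164) = -311*(-181) = 56291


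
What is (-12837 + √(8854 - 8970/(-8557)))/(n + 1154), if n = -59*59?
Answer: 12837/2327 - 2*√162096637234/19912139 ≈ 5.4761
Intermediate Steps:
n = -3481
(-12837 + √(8854 - 8970/(-8557)))/(n + 1154) = (-12837 + √(8854 - 8970/(-8557)))/(-3481 + 1154) = (-12837 + √(8854 - 8970*(-1/8557)))/(-2327) = (-12837 + √(8854 + 8970/8557))*(-1/2327) = (-12837 + √(75772648/8557))*(-1/2327) = (-12837 + 2*√162096637234/8557)*(-1/2327) = 12837/2327 - 2*√162096637234/19912139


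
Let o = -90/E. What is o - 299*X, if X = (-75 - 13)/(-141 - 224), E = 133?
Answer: -3532346/48545 ≈ -72.764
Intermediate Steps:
o = -90/133 ≈ -0.67669
X = 88/365 (X = -88/(-365) = -88*(-1/365) = 88/365 ≈ 0.24110)
o - 299*X = -90/133 - 299*88/365 = -90/133 - 26312/365 = -3532346/48545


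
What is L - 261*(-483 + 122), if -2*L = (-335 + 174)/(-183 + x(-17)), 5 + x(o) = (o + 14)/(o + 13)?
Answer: 10081601/107 ≈ 94221.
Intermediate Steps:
x(o) = -5 + (14 + o)/(13 + o) (x(o) = -5 + (o + 14)/(o + 13) = -5 + (14 + o)/(13 + o))
L = -46/107 (L = -(-335 + 174)/(2*(-183 + (-51 - 4*(-17))/(13 - 17))) = -(-161)/(2*(-183 + (-51 + 68)/(-4))) = -(-161)/(2*(-183 - 1/4*17)) = -(-161)/(2*(-183 - 17/4)) = -(-161)/(2*(-749/4)) = -(-161)*(-4)/(2*749) = -1/2*92/107 = -46/107 ≈ -0.42991)
L - 261*(-483 + 122) = -46/107 - 261*(-483 + 122) = -46/107 - 261*(-361) = -46/107 + 94221 = 10081601/107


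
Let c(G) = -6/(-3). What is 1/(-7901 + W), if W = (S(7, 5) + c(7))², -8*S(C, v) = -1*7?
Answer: -64/505135 ≈ -0.00012670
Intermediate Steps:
S(C, v) = 7/8 (S(C, v) = -(-1)*7/8 = -⅛*(-7) = 7/8)
c(G) = 2 (c(G) = -6*(-⅓) = 2)
W = 529/64 (W = (7/8 + 2)² = (23/8)² = 529/64 ≈ 8.2656)
1/(-7901 + W) = 1/(-7901 + 529/64) = 1/(-505135/64) = -64/505135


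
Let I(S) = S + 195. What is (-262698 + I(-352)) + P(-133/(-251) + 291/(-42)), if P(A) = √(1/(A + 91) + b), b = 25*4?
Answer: -262855 + √8839119625646/297289 ≈ -2.6285e+5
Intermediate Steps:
I(S) = 195 + S
b = 100
P(A) = √(100 + 1/(91 + A)) (P(A) = √(1/(A + 91) + 100) = √(1/(91 + A) + 100) = √(100 + 1/(91 + A)))
(-262698 + I(-352)) + P(-133/(-251) + 291/(-42)) = (-262698 + (195 - 352)) + √((9101 + 100*(-133/(-251) + 291/(-42)))/(91 + (-133/(-251) + 291/(-42)))) = (-262698 - 157) + √((9101 + 100*(-133*(-1/251) + 291*(-1/42)))/(91 + (-133*(-1/251) + 291*(-1/42)))) = -262855 + √((9101 + 100*(133/251 - 97/14))/(91 + (133/251 - 97/14))) = -262855 + √((9101 + 100*(-22485/3514))/(91 - 22485/3514)) = -262855 + √((9101 - 1124250/1757)/(297289/3514)) = -262855 + √((3514/297289)*(14866207/1757)) = -262855 + √(29732414/297289) = -262855 + √8839119625646/297289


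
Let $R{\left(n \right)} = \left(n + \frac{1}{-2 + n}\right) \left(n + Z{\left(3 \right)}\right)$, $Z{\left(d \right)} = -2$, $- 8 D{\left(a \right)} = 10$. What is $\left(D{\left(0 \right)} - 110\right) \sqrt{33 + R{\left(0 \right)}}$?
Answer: $- \frac{445 \sqrt{34}}{4} \approx -648.69$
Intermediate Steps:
$D{\left(a \right)} = - \frac{5}{4}$ ($D{\left(a \right)} = \left(- \frac{1}{8}\right) 10 = - \frac{5}{4}$)
$R{\left(n \right)} = \left(-2 + n\right) \left(n + \frac{1}{-2 + n}\right)$ ($R{\left(n \right)} = \left(n + \frac{1}{-2 + n}\right) \left(n - 2\right) = \left(n + \frac{1}{-2 + n}\right) \left(-2 + n\right) = \left(-2 + n\right) \left(n + \frac{1}{-2 + n}\right)$)
$\left(D{\left(0 \right)} - 110\right) \sqrt{33 + R{\left(0 \right)}} = \left(- \frac{5}{4} - 110\right) \sqrt{33 + \left(1 + 0^{2} - 0\right)} = - \frac{445 \sqrt{33 + \left(1 + 0 + 0\right)}}{4} = - \frac{445 \sqrt{33 + 1}}{4} = - \frac{445 \sqrt{34}}{4}$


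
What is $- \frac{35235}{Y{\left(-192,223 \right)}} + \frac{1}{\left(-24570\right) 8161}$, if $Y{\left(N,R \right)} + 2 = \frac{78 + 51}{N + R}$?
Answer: $- \frac{219020367834517}{13434556590} \approx -16303.0$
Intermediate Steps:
$Y{\left(N,R \right)} = -2 + \frac{129}{N + R}$ ($Y{\left(N,R \right)} = -2 + \frac{78 + 51}{N + R} = -2 + \frac{129}{N + R}$)
$- \frac{35235}{Y{\left(-192,223 \right)}} + \frac{1}{\left(-24570\right) 8161} = - \frac{35235}{\frac{1}{-192 + 223} \left(129 - -384 - 446\right)} + \frac{1}{\left(-24570\right) 8161} = - \frac{35235}{\frac{1}{31} \left(129 + 384 - 446\right)} - \frac{1}{200515770} = - \frac{35235}{\frac{1}{31} \cdot 67} - \frac{1}{200515770} = - \frac{35235}{\frac{67}{31}} - \frac{1}{200515770} = \left(-35235\right) \frac{31}{67} - \frac{1}{200515770} = - \frac{1092285}{67} - \frac{1}{200515770} = - \frac{219020367834517}{13434556590}$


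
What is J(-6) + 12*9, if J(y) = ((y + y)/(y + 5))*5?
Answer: 168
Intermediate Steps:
J(y) = 10*y/(5 + y) (J(y) = ((2*y)/(5 + y))*5 = (2*y/(5 + y))*5 = 10*y/(5 + y))
J(-6) + 12*9 = 10*(-6)/(5 - 6) + 12*9 = 10*(-6)/(-1) + 108 = 10*(-6)*(-1) + 108 = 60 + 108 = 168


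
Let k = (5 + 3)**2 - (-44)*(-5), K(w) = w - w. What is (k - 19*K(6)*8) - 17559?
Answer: -17715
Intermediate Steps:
K(w) = 0
k = -156 (k = 8**2 - 44*5 = 64 - 220 = -156)
(k - 19*K(6)*8) - 17559 = (-156 - 19*0*8) - 17559 = (-156 + 0*8) - 17559 = (-156 + 0) - 17559 = -156 - 17559 = -17715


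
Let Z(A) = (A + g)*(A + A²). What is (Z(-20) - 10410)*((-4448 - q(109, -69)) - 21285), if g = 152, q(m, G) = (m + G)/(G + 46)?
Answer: -23524805250/23 ≈ -1.0228e+9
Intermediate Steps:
q(m, G) = (G + m)/(46 + G)
Z(A) = (152 + A)*(A + A²) (Z(A) = (A + 152)*(A + A²) = (152 + A)*(A + A²))
(Z(-20) - 10410)*((-4448 - q(109, -69)) - 21285) = (-20*(152 + (-20)² + 153*(-20)) - 10410)*((-4448 - (-69 + 109)/(46 - 69)) - 21285) = (-20*(152 + 400 - 3060) - 10410)*((-4448 - 40/(-23)) - 21285) = (-20*(-2508) - 10410)*((-4448 - (-1)*40/23) - 21285) = (50160 - 10410)*((-4448 - 1*(-40/23)) - 21285) = 39750*((-4448 + 40/23) - 21285) = 39750*(-102264/23 - 21285) = 39750*(-591819/23) = -23524805250/23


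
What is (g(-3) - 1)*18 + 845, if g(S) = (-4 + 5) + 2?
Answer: 881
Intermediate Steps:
g(S) = 3 (g(S) = 1 + 2 = 3)
(g(-3) - 1)*18 + 845 = (3 - 1)*18 + 845 = 2*18 + 845 = 36 + 845 = 881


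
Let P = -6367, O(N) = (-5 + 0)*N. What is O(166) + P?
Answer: -7197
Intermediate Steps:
O(N) = -5*N
O(166) + P = -5*166 - 6367 = -830 - 6367 = -7197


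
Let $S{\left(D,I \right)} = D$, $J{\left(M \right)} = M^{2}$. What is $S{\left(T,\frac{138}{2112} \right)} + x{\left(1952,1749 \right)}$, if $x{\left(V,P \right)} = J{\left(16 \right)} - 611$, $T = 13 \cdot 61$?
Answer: $438$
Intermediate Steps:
$T = 793$
$x{\left(V,P \right)} = -355$ ($x{\left(V,P \right)} = 16^{2} - 611 = 256 - 611 = -355$)
$S{\left(T,\frac{138}{2112} \right)} + x{\left(1952,1749 \right)} = 793 - 355 = 438$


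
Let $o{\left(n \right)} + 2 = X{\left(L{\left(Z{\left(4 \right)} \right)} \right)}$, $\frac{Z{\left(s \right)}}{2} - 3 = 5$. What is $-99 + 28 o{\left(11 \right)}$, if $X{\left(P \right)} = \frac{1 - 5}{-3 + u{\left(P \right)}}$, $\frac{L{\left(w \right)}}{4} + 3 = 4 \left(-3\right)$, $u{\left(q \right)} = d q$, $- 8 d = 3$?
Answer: $- \frac{6269}{39} \approx -160.74$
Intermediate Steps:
$d = - \frac{3}{8}$ ($d = \left(- \frac{1}{8}\right) 3 = - \frac{3}{8} \approx -0.375$)
$Z{\left(s \right)} = 16$ ($Z{\left(s \right)} = 6 + 2 \cdot 5 = 6 + 10 = 16$)
$u{\left(q \right)} = - \frac{3 q}{8}$
$L{\left(w \right)} = -60$ ($L{\left(w \right)} = -12 + 4 \cdot 4 \left(-3\right) = -12 + 4 \left(-12\right) = -12 - 48 = -60$)
$X{\left(P \right)} = - \frac{4}{-3 - \frac{3 P}{8}}$ ($X{\left(P \right)} = \frac{1 - 5}{-3 - \frac{3 P}{8}} = - \frac{4}{-3 - \frac{3 P}{8}}$)
$o{\left(n \right)} = - \frac{86}{39}$ ($o{\left(n \right)} = -2 + \frac{32}{3 \left(8 - 60\right)} = -2 + \frac{32}{3 \left(-52\right)} = -2 + \frac{32}{3} \left(- \frac{1}{52}\right) = -2 - \frac{8}{39} = - \frac{86}{39}$)
$-99 + 28 o{\left(11 \right)} = -99 + 28 \left(- \frac{86}{39}\right) = -99 - \frac{2408}{39} = - \frac{6269}{39}$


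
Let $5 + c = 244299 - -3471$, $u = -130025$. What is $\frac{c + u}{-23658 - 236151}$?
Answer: $- \frac{117740}{259809} \approx -0.45318$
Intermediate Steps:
$c = 247765$ ($c = -5 + \left(244299 - -3471\right) = -5 + \left(244299 + 3471\right) = -5 + 247770 = 247765$)
$\frac{c + u}{-23658 - 236151} = \frac{247765 - 130025}{-23658 - 236151} = \frac{117740}{-259809} = 117740 \left(- \frac{1}{259809}\right) = - \frac{117740}{259809}$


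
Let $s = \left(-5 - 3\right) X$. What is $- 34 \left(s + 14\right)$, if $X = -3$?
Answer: $-1292$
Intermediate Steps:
$s = 24$ ($s = \left(-5 - 3\right) \left(-3\right) = \left(-8\right) \left(-3\right) = 24$)
$- 34 \left(s + 14\right) = - 34 \left(24 + 14\right) = \left(-34\right) 38 = -1292$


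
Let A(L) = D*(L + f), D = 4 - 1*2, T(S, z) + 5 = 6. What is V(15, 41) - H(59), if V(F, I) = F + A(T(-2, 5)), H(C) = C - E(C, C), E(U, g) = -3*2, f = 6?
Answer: -36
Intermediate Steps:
T(S, z) = 1 (T(S, z) = -5 + 6 = 1)
D = 2 (D = 4 - 2 = 2)
E(U, g) = -6
A(L) = 12 + 2*L (A(L) = 2*(L + 6) = 2*(6 + L) = 12 + 2*L)
H(C) = 6 + C (H(C) = C - 1*(-6) = C + 6 = 6 + C)
V(F, I) = 14 + F (V(F, I) = F + (12 + 2*1) = F + (12 + 2) = F + 14 = 14 + F)
V(15, 41) - H(59) = (14 + 15) - (6 + 59) = 29 - 1*65 = 29 - 65 = -36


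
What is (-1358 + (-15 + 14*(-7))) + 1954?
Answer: 483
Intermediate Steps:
(-1358 + (-15 + 14*(-7))) + 1954 = (-1358 + (-15 - 98)) + 1954 = (-1358 - 113) + 1954 = -1471 + 1954 = 483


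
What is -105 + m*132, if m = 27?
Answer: 3459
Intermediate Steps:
-105 + m*132 = -105 + 27*132 = -105 + 3564 = 3459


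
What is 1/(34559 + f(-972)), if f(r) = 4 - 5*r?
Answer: 1/39423 ≈ 2.5366e-5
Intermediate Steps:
1/(34559 + f(-972)) = 1/(34559 + (4 - 5*(-972))) = 1/(34559 + (4 + 4860)) = 1/(34559 + 4864) = 1/39423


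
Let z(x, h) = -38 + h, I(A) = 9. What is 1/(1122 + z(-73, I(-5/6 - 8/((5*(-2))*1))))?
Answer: 1/1093 ≈ 0.00091491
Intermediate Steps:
1/(1122 + z(-73, I(-5/6 - 8/((5*(-2))*1)))) = 1/(1122 + (-38 + 9)) = 1/(1122 - 29) = 1/1093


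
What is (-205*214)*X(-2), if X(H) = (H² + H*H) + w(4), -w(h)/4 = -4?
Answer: -1052880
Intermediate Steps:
w(h) = 16 (w(h) = -4*(-4) = 16)
X(H) = 16 + 2*H² (X(H) = (H² + H*H) + 16 = (H² + H²) + 16 = 2*H² + 16 = 16 + 2*H²)
(-205*214)*X(-2) = (-205*214)*(16 + 2*(-2)²) = -43870*(16 + 2*4) = -43870*(16 + 8) = -43870*24 = -1052880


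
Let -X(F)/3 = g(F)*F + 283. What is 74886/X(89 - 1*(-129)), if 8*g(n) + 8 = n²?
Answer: -12481/647547 ≈ -0.019274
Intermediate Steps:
g(n) = -1 + n²/8
X(F) = -849 - 3*F*(-1 + F²/8) (X(F) = -3*((-1 + F²/8)*F + 283) = -3*(F*(-1 + F²/8) + 283) = -3*(283 + F*(-1 + F²/8)) = -849 - 3*F*(-1 + F²/8))
74886/X(89 - 1*(-129)) = 74886/(-849 + 3*(89 - 1*(-129)) - 3*(89 - 1*(-129))³/8) = 74886/(-849 + 3*(89 + 129) - 3*(89 + 129)³/8) = 74886/(-849 + 3*218 - 3/8*218³) = 74886/(-849 + 654 - 3/8*10360232) = 74886/(-849 + 654 - 3885087) = 74886/(-3885282) = 74886*(-1/3885282) = -12481/647547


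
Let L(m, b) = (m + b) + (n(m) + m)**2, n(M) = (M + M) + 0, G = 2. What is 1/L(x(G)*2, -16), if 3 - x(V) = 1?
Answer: 1/132 ≈ 0.0075758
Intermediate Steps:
x(V) = 2 (x(V) = 3 - 1*1 = 3 - 1 = 2)
n(M) = 2*M (n(M) = 2*M + 0 = 2*M)
L(m, b) = b + m + 9*m**2 (L(m, b) = (m + b) + (2*m + m)**2 = (b + m) + (3*m)**2 = (b + m) + 9*m**2 = b + m + 9*m**2)
1/L(x(G)*2, -16) = 1/(-16 + 2*2 + 9*(2*2)**2) = 1/(-16 + 4 + 9*4**2) = 1/(-16 + 4 + 9*16) = 1/(-16 + 4 + 144) = 1/132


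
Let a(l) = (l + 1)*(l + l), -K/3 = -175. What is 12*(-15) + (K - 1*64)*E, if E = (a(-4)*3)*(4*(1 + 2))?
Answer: 398124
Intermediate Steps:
K = 525 (K = -3*(-175) = 525)
a(l) = 2*l*(1 + l) (a(l) = (1 + l)*(2*l) = 2*l*(1 + l))
E = 864 (E = ((2*(-4)*(1 - 4))*3)*(4*(1 + 2)) = ((2*(-4)*(-3))*3)*(4*3) = (24*3)*12 = 72*12 = 864)
12*(-15) + (K - 1*64)*E = 12*(-15) + (525 - 1*64)*864 = -180 + (525 - 64)*864 = -180 + 461*864 = -180 + 398304 = 398124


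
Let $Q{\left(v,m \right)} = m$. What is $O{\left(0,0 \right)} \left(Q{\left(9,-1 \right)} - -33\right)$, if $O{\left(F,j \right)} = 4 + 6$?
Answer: $320$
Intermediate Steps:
$O{\left(F,j \right)} = 10$
$O{\left(0,0 \right)} \left(Q{\left(9,-1 \right)} - -33\right) = 10 \left(-1 - -33\right) = 10 \left(-1 + \left(-9 + 42\right)\right) = 10 \left(-1 + 33\right) = 10 \cdot 32 = 320$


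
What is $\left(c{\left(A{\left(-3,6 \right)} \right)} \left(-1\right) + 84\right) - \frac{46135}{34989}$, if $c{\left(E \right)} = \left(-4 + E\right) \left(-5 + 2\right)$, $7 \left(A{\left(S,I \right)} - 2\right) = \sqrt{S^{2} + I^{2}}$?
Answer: $\frac{2683007}{34989} + \frac{9 \sqrt{5}}{7} \approx 79.556$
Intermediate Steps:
$A{\left(S,I \right)} = 2 + \frac{\sqrt{I^{2} + S^{2}}}{7}$ ($A{\left(S,I \right)} = 2 + \frac{\sqrt{S^{2} + I^{2}}}{7} = 2 + \frac{\sqrt{I^{2} + S^{2}}}{7}$)
$c{\left(E \right)} = 12 - 3 E$ ($c{\left(E \right)} = \left(-4 + E\right) \left(-3\right) = 12 - 3 E$)
$\left(c{\left(A{\left(-3,6 \right)} \right)} \left(-1\right) + 84\right) - \frac{46135}{34989} = \left(\left(12 - 3 \left(2 + \frac{\sqrt{6^{2} + \left(-3\right)^{2}}}{7}\right)\right) \left(-1\right) + 84\right) - \frac{46135}{34989} = \left(\left(12 - 3 \left(2 + \frac{\sqrt{36 + 9}}{7}\right)\right) \left(-1\right) + 84\right) - 46135 \cdot \frac{1}{34989} = \left(\left(12 - 3 \left(2 + \frac{\sqrt{45}}{7}\right)\right) \left(-1\right) + 84\right) - \frac{46135}{34989} = \left(\left(12 - 3 \left(2 + \frac{3 \sqrt{5}}{7}\right)\right) \left(-1\right) + 84\right) - \frac{46135}{34989} = \left(\left(12 - \left(6 + \frac{9 \sqrt{5}}{7}\right)\right) \left(-1\right) + 84\right) - \frac{46135}{34989} = \left(\left(6 - \frac{9 \sqrt{5}}{7}\right) \left(-1\right) + 84\right) - \frac{46135}{34989} = \left(\left(-6 + \frac{9 \sqrt{5}}{7}\right) + 84\right) - \frac{46135}{34989} = \left(78 + \frac{9 \sqrt{5}}{7}\right) - \frac{46135}{34989} = \frac{2683007}{34989} + \frac{9 \sqrt{5}}{7}$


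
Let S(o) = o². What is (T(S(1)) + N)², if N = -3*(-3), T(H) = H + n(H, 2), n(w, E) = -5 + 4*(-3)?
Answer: 49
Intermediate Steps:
n(w, E) = -17 (n(w, E) = -5 - 12 = -17)
T(H) = -17 + H (T(H) = H - 17 = -17 + H)
N = 9
(T(S(1)) + N)² = ((-17 + 1²) + 9)² = ((-17 + 1) + 9)² = (-16 + 9)² = (-7)² = 49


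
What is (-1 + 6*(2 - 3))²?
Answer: 49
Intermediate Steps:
(-1 + 6*(2 - 3))² = (-1 + 6*(-1))² = (-1 - 6)² = (-7)² = 49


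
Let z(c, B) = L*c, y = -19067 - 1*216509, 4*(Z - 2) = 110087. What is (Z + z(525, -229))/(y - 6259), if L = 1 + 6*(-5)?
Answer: -9839/193468 ≈ -0.050856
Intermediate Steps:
L = -29 (L = 1 - 30 = -29)
Z = 110095/4 (Z = 2 + (1/4)*110087 = 2 + 110087/4 = 110095/4 ≈ 27524.)
y = -235576 (y = -19067 - 216509 = -235576)
z(c, B) = -29*c
(Z + z(525, -229))/(y - 6259) = (110095/4 - 29*525)/(-235576 - 6259) = (110095/4 - 15225)/(-241835) = (49195/4)*(-1/241835) = -9839/193468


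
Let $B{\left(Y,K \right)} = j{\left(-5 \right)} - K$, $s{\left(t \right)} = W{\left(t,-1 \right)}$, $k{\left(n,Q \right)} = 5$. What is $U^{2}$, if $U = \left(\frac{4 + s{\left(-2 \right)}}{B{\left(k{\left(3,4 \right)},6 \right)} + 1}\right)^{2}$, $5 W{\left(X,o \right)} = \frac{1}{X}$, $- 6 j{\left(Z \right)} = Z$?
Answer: $\frac{187388721}{244140625} \approx 0.76754$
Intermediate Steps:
$j{\left(Z \right)} = - \frac{Z}{6}$
$W{\left(X,o \right)} = \frac{1}{5 X}$
$s{\left(t \right)} = \frac{1}{5 t}$
$B{\left(Y,K \right)} = \frac{5}{6} - K$ ($B{\left(Y,K \right)} = \left(- \frac{1}{6}\right) \left(-5\right) - K = \frac{5}{6} - K$)
$U = \frac{13689}{15625}$ ($U = \left(\frac{4 + \frac{1}{5 \left(-2\right)}}{\left(\frac{5}{6} - 6\right) + 1}\right)^{2} = \left(\frac{4 + \frac{1}{5} \left(- \frac{1}{2}\right)}{\left(\frac{5}{6} - 6\right) + 1}\right)^{2} = \left(\frac{4 - \frac{1}{10}}{- \frac{31}{6} + 1}\right)^{2} = \left(\frac{39}{10 \left(- \frac{25}{6}\right)}\right)^{2} = \left(\frac{39}{10} \left(- \frac{6}{25}\right)\right)^{2} = \left(- \frac{117}{125}\right)^{2} = \frac{13689}{15625} \approx 0.8761$)
$U^{2} = \left(\frac{13689}{15625}\right)^{2} = \frac{187388721}{244140625}$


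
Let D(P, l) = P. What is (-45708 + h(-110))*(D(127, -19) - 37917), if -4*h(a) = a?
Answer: 1726266095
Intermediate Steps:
h(a) = -a/4
(-45708 + h(-110))*(D(127, -19) - 37917) = (-45708 - ¼*(-110))*(127 - 37917) = (-45708 + 55/2)*(-37790) = -91361/2*(-37790) = 1726266095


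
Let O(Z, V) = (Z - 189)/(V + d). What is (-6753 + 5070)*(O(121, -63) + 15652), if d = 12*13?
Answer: -816573648/31 ≈ -2.6341e+7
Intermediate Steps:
d = 156
O(Z, V) = (-189 + Z)/(156 + V) (O(Z, V) = (Z - 189)/(V + 156) = (-189 + Z)/(156 + V))
(-6753 + 5070)*(O(121, -63) + 15652) = (-6753 + 5070)*((-189 + 121)/(156 - 63) + 15652) = -1683*(-68/93 + 15652) = -1683*1455568/93 = -816573648/31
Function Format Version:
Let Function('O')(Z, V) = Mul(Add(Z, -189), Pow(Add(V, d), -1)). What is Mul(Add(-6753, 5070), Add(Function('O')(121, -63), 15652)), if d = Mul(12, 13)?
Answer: Rational(-816573648, 31) ≈ -2.6341e+7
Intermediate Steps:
d = 156
Function('O')(Z, V) = Mul(Pow(Add(156, V), -1), Add(-189, Z)) (Function('O')(Z, V) = Mul(Add(Z, -189), Pow(Add(V, 156), -1)) = Mul(Add(-189, Z), Pow(Add(156, V), -1)) = Mul(Pow(Add(156, V), -1), Add(-189, Z)))
Mul(Add(-6753, 5070), Add(Function('O')(121, -63), 15652)) = Mul(Add(-6753, 5070), Add(Mul(Pow(Add(156, -63), -1), Add(-189, 121)), 15652)) = Mul(-1683, Add(Mul(Pow(93, -1), -68), 15652)) = Mul(-1683, Add(Mul(Rational(1, 93), -68), 15652)) = Mul(-1683, Add(Rational(-68, 93), 15652)) = Mul(-1683, Rational(1455568, 93)) = Rational(-816573648, 31)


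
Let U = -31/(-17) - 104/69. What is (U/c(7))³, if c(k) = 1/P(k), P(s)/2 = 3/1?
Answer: 408518488/59776471 ≈ 6.8341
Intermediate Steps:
P(s) = 6 (P(s) = 2*(3/1) = 2*(3*1) = 2*3 = 6)
U = 371/1173 (U = -31*(-1/17) - 104*1/69 = 31/17 - 104/69 = 371/1173 ≈ 0.31628)
c(k) = ⅙ (c(k) = 1/6 = ⅙)
(U/c(7))³ = (371/(1173*(⅙)))³ = ((371/1173)*6)³ = (742/391)³ = 408518488/59776471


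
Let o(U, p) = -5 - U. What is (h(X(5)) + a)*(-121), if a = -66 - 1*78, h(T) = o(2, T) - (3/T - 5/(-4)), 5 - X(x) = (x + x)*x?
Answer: 1104851/60 ≈ 18414.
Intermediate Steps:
X(x) = 5 - 2*x² (X(x) = 5 - (x + x)*x = 5 - 2*x*x = 5 - 2*x²)
h(T) = -33/4 - 3/T (h(T) = (-5 - 1*2) - (3/T - 5/(-4)) = (-5 - 2) - (3/T - 5*(-¼)) = -7 - (3/T + 5/4) = -7 - (5/4 + 3/T) = -7 + (-5/4 - 3/T) = -33/4 - 3/T)
a = -144 (a = -66 - 78 = -144)
(h(X(5)) + a)*(-121) = ((-33/4 - 3/(5 - 2*5²)) - 144)*(-121) = ((-33/4 - 3/(5 - 2*25)) - 144)*(-121) = ((-33/4 - 3/(5 - 50)) - 144)*(-121) = ((-33/4 - 3/(-45)) - 144)*(-121) = ((-33/4 - 3*(-1/45)) - 144)*(-121) = ((-33/4 + 1/15) - 144)*(-121) = (-491/60 - 144)*(-121) = -9131/60*(-121) = 1104851/60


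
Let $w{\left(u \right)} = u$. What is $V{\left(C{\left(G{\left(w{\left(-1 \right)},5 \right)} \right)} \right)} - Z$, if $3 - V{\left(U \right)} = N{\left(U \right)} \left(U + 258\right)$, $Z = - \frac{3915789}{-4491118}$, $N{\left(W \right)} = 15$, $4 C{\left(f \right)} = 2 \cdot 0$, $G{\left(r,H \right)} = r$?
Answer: $- \frac{17371069095}{4491118} \approx -3867.9$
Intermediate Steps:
$C{\left(f \right)} = 0$ ($C{\left(f \right)} = \frac{2 \cdot 0}{4} = \frac{1}{4} \cdot 0 = 0$)
$Z = \frac{3915789}{4491118}$ ($Z = \left(-3915789\right) \left(- \frac{1}{4491118}\right) = \frac{3915789}{4491118} \approx 0.8719$)
$V{\left(U \right)} = -3867 - 15 U$ ($V{\left(U \right)} = 3 - 15 \left(U + 258\right) = 3 - 15 \left(258 + U\right) = 3 - \left(3870 + 15 U\right) = -3867 - 15 U$)
$V{\left(C{\left(G{\left(w{\left(-1 \right)},5 \right)} \right)} \right)} - Z = \left(-3867 - 0\right) - \frac{3915789}{4491118} = \left(-3867 + 0\right) - \frac{3915789}{4491118} = -3867 - \frac{3915789}{4491118} = - \frac{17371069095}{4491118}$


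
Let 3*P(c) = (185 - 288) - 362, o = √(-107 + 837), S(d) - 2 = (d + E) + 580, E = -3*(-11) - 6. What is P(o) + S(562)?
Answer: 1016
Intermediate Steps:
E = 27 (E = 33 - 6 = 27)
S(d) = 609 + d (S(d) = 2 + ((d + 27) + 580) = 2 + ((27 + d) + 580) = 2 + (607 + d) = 609 + d)
o = √730 ≈ 27.019
P(c) = -155 (P(c) = ((185 - 288) - 362)/3 = (-103 - 362)/3 = (⅓)*(-465) = -155)
P(o) + S(562) = -155 + (609 + 562) = -155 + 1171 = 1016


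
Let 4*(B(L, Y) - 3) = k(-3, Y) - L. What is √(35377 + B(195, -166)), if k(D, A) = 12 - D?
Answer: √35335 ≈ 187.98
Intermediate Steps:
B(L, Y) = 27/4 - L/4 (B(L, Y) = 3 + ((12 - 1*(-3)) - L)/4 = 3 + ((12 + 3) - L)/4 = 3 + (15 - L)/4 = 3 + (15/4 - L/4) = 27/4 - L/4)
√(35377 + B(195, -166)) = √(35377 + (27/4 - ¼*195)) = √(35377 + (27/4 - 195/4)) = √(35377 - 42) = √35335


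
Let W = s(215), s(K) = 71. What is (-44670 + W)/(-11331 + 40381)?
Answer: -44599/29050 ≈ -1.5352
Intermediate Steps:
W = 71
(-44670 + W)/(-11331 + 40381) = (-44670 + 71)/(-11331 + 40381) = -44599/29050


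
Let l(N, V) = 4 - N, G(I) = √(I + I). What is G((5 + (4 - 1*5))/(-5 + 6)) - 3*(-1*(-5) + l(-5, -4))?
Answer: -42 + 2*√2 ≈ -39.172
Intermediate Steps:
G(I) = √2*√I (G(I) = √(2*I) = √2*√I)
G((5 + (4 - 1*5))/(-5 + 6)) - 3*(-1*(-5) + l(-5, -4)) = √2*√((5 + (4 - 1*5))/(-5 + 6)) - 3*(-1*(-5) + (4 - 1*(-5))) = √2*√((5 + (4 - 5))/1) - 3*(5 + (4 + 5)) = √2*√((5 - 1)*1) - 3*(5 + 9) = √2*√(4*1) - 3*14 = √2*√4 - 42 = √2*2 - 42 = 2*√2 - 42 = -42 + 2*√2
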